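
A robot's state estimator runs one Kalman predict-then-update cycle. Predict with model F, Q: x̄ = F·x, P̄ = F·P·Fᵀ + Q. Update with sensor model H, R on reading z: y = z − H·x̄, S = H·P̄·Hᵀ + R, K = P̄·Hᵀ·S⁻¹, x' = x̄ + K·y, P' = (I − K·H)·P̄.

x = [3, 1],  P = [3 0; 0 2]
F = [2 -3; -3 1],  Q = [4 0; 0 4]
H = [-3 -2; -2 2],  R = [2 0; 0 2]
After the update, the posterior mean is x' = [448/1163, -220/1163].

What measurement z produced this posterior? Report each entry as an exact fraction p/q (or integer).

z = [-1, -1]

x̄ = F·x = [3, -8]
P̄ = F·P·Fᵀ + Q = [34 -24; -24 33]
S = H·P̄·Hᵀ + R = [152 120; 120 462]
K = P̄·Hᵀ·S⁻¹ = [-919/4652 -697/3489; -909/4652 346/1163]
x' − x̄ = [-3041/1163, 9084/1163] = K·y
y = (KᵀK)⁻¹·Kᵀ·(x' − x̄) = [-8, 21]
z = y + H·x̄ = [-8, 21] + [7, -22] = [-1, -1]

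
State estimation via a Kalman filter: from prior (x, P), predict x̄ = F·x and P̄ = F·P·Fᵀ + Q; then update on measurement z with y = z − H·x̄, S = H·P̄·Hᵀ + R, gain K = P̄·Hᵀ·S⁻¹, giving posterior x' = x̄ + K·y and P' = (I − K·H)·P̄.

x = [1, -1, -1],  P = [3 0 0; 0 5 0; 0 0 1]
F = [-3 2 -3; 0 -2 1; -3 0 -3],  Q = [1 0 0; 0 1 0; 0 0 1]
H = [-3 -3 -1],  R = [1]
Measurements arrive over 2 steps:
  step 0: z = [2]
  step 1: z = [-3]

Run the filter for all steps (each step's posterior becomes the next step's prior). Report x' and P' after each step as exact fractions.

step 0: x̄ = F·x = [-2, 1, 0]
step 0: P̄ = F·P·Fᵀ + Q = [57 -23 36; -23 22 -3; 36 -3 37]
step 0: y = z − H·x̄ = [-1]
step 0: S = H·P̄·Hᵀ + R = [533]
step 0: K = P̄·Hᵀ·S⁻¹ = [-138/533; 6/533; -136/533]
step 0: x' = x̄ + K·y = [-928/533, 527/533, 136/533]
step 0: P' = (I − K·H)·P̄ = [11337/533 -11431/533 420/533; -11431/533 11690/533 -783/533; 420/533 -783/533 1225/533]
step 1: x̄ = F·x = [3430/533, -918/533, 2376/533]
step 1: P̄ = F·P·Fᵀ + Q = [314479/533 -126545/533 193902/533; -126545/533 51650/533 -78219/533; 193902/533 -78219/533 121151/533]
step 1: y = z − H·x̄ = [8313/533]
step 1: S = H·P̄·Hᵀ + R = [1833133/533]
step 1: K = P̄·Hᵀ·S⁻¹ = [-757704/1833133; 302904/1833133; -468200/1833133]
step 1: x' = x̄ + K·y = [-20914/1833133, 1567026/1833133, 869376/1833133]
step 1: P' = (I − K·H)·P̄ = [4439927/1833133 -4619593/1833133 1296702/1833133; -4619593/1833133 5498098/1833133 -2938419/1833133; 1296702/1833133 -2938419/1833133 5393351/1833133]

step 0: x' = [-928/533, 527/533, 136/533], P' = [11337/533 -11431/533 420/533; -11431/533 11690/533 -783/533; 420/533 -783/533 1225/533]
step 1: x' = [-20914/1833133, 1567026/1833133, 869376/1833133], P' = [4439927/1833133 -4619593/1833133 1296702/1833133; -4619593/1833133 5498098/1833133 -2938419/1833133; 1296702/1833133 -2938419/1833133 5393351/1833133]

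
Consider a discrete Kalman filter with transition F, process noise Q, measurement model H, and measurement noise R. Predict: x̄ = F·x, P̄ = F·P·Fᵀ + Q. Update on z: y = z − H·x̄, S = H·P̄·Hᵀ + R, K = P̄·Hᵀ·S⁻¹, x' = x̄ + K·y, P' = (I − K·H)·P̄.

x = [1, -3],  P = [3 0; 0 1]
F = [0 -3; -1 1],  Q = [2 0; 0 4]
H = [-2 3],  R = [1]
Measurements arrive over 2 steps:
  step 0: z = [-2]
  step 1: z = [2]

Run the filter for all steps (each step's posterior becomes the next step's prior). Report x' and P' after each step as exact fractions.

step 0: x̄ = F·x = [9, -4]
step 0: P̄ = F·P·Fᵀ + Q = [11 -3; -3 8]
step 0: y = z − H·x̄ = [28]
step 0: S = H·P̄·Hᵀ + R = [153]
step 0: K = P̄·Hᵀ·S⁻¹ = [-31/153; 10/51]
step 0: x' = x̄ + K·y = [509/153, 76/51]
step 0: P' = (I − K·H)·P̄ = [722/153 157/51; 157/51 36/17]
step 1: x̄ = F·x = [-76/17, -281/153]
step 1: P̄ = F·P·Fᵀ + Q = [358/17 49/17; 49/17 716/153]
step 1: y = z − H·x̄ = [-73/51]
step 1: S = H·P̄·Hᵀ + R = [1577/17]
step 1: K = P̄·Hᵀ·S⁻¹ = [-569/1577; 422/4731]
step 1: x' = x̄ + K·y = [-18707/4731, -9293/4731]
step 1: P' = (I − K·H)·P̄ = [14165/1577 27761/4731; 27761/4731 6216/1577]

step 0: x' = [509/153, 76/51], P' = [722/153 157/51; 157/51 36/17]
step 1: x' = [-18707/4731, -9293/4731], P' = [14165/1577 27761/4731; 27761/4731 6216/1577]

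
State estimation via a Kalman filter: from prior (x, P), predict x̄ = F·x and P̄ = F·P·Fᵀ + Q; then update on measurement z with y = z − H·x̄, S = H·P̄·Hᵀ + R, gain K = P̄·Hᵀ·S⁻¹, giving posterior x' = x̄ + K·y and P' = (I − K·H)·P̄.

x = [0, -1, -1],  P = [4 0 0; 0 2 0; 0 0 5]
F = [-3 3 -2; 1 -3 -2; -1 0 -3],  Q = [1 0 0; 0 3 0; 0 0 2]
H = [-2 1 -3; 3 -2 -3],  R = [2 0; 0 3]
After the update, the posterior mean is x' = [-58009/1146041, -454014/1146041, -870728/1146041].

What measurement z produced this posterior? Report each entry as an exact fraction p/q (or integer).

z = [2, 3]

x̄ = F·x = [-1, 5, 3]
P̄ = F·P·Fᵀ + Q = [75 -10 42; -10 45 26; 42 26 51]
S = H·P̄·Hᵀ + R = [1194 -199; -199 993]
K = P̄·Hᵀ·S⁻¹ = [-260317/1146041 428/5759; -52311/1146041 -1201/5759; -225244/1146041 -685/5759]
x' − x̄ = [1088032/1146041, -6184219/1146041, -4308851/1146041] = K·y
y = (KᵀK)⁻¹·Kᵀ·(x' − x̄) = [4, 25]
z = y + H·x̄ = [4, 25] + [-2, -22] = [2, 3]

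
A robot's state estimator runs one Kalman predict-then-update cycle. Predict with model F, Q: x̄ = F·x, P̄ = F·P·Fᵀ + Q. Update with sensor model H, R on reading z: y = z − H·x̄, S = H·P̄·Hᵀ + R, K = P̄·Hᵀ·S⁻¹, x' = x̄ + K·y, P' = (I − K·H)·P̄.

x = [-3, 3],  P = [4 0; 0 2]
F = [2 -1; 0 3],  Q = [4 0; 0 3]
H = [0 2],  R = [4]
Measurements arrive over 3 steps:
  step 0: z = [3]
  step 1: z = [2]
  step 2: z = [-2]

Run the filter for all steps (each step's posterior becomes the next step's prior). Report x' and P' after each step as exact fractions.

step 0: x' = [-153/22, 81/44], P' = [224/11 -3/11; -3/11 21/22]
step 1: x' = [-3915/277, 753/554], P' = [23792/277 -99/277; -99/277 255/277]
step 2: x' = [-93918/3403, -3993/6806], P' = [1184100/3403 -1359/3403; -1359/3403 3126/3403]

step 0: x̄ = F·x = [-9, 9]
step 0: P̄ = F·P·Fᵀ + Q = [22 -6; -6 21]
step 0: y = z − H·x̄ = [-15]
step 0: S = H·P̄·Hᵀ + R = [88]
step 0: K = P̄·Hᵀ·S⁻¹ = [-3/22; 21/44]
step 0: x' = x̄ + K·y = [-153/22, 81/44]
step 0: P' = (I − K·H)·P̄ = [224/11 -3/11; -3/11 21/22]
step 1: x̄ = F·x = [-63/4, 243/44]
step 1: P̄ = F·P·Fᵀ + Q = [175/2 -9/2; -9/2 255/22]
step 1: y = z − H·x̄ = [-199/22]
step 1: S = H·P̄·Hᵀ + R = [554/11]
step 1: K = P̄·Hᵀ·S⁻¹ = [-99/554; 255/554]
step 1: x' = x̄ + K·y = [-3915/277, 753/554]
step 1: P' = (I − K·H)·P̄ = [23792/277 -99/277; -99/277 255/277]
step 2: x̄ = F·x = [-16413/554, 2259/554]
step 2: P̄ = F·P·Fᵀ + Q = [96927/277 -1359/277; -1359/277 3126/277]
step 2: y = z − H·x̄ = [-2813/277]
step 2: S = H·P̄·Hᵀ + R = [13612/277]
step 2: K = P̄·Hᵀ·S⁻¹ = [-1359/6806; 1563/3403]
step 2: x' = x̄ + K·y = [-93918/3403, -3993/6806]
step 2: P' = (I − K·H)·P̄ = [1184100/3403 -1359/3403; -1359/3403 3126/3403]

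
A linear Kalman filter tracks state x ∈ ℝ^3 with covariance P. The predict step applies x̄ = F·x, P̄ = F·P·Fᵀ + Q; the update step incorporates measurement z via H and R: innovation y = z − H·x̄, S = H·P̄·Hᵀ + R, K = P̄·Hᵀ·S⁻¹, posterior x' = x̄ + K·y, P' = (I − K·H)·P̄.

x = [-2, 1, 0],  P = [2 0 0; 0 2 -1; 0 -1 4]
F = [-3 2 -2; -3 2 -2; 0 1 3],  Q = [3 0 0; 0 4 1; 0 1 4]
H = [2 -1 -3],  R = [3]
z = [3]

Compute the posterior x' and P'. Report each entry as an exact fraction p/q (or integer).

x' = [4088/543, 4114/543, 809/543]
P' = [12395/543 12430/543 3992/543; 12430/543 16097/543 2806/543; 3992/543 2806/543 1859/543]

x̄ = F·x = [8, 8, 1]
P̄ = F·P·Fᵀ + Q = [53 50 -24; 50 54 -23; -24 -23 36]
y = z − H·x̄ = [-2]
S = H·P̄·Hᵀ + R = [543]
K = P̄·Hᵀ·S⁻¹ = [128/543; 115/543; -133/543]
x' = x̄ + K·y = [4088/543, 4114/543, 809/543]
P' = (I − K·H)·P̄ = [12395/543 12430/543 3992/543; 12430/543 16097/543 2806/543; 3992/543 2806/543 1859/543]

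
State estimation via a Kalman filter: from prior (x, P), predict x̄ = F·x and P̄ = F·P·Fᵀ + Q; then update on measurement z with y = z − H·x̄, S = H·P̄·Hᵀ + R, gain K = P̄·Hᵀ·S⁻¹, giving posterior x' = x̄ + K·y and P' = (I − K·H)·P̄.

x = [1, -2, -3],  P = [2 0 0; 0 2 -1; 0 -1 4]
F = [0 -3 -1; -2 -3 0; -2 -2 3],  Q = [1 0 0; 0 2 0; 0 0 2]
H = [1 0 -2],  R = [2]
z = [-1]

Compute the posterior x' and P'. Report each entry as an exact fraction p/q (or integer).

x' = [741/85, 684/85, 81/17]
P' = [1442/85 1318/85 144/17; 1318/85 5291/255 404/51; 144/17 404/51 241/51]

x̄ = F·x = [9, 4, -7]
P̄ = F·P·Fᵀ + Q = [17 15 7; 15 28 29; 7 29 66]
y = z − H·x̄ = [-24]
S = H·P̄·Hᵀ + R = [255]
K = P̄·Hᵀ·S⁻¹ = [1/85; -43/255; -25/51]
x' = x̄ + K·y = [741/85, 684/85, 81/17]
P' = (I − K·H)·P̄ = [1442/85 1318/85 144/17; 1318/85 5291/255 404/51; 144/17 404/51 241/51]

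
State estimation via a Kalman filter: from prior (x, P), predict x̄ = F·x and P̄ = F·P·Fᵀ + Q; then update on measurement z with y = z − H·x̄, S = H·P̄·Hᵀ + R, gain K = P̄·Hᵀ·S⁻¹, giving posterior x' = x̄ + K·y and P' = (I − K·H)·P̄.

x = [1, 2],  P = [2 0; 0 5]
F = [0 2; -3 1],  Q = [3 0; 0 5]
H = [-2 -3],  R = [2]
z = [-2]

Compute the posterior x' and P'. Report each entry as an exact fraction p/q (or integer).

x' = [818/233, -389/233]
P' = [2471/233 -1622/233; -1622/233 1116/233]

x̄ = F·x = [4, -1]
P̄ = F·P·Fᵀ + Q = [23 10; 10 28]
y = z − H·x̄ = [3]
S = H·P̄·Hᵀ + R = [466]
K = P̄·Hᵀ·S⁻¹ = [-38/233; -52/233]
x' = x̄ + K·y = [818/233, -389/233]
P' = (I − K·H)·P̄ = [2471/233 -1622/233; -1622/233 1116/233]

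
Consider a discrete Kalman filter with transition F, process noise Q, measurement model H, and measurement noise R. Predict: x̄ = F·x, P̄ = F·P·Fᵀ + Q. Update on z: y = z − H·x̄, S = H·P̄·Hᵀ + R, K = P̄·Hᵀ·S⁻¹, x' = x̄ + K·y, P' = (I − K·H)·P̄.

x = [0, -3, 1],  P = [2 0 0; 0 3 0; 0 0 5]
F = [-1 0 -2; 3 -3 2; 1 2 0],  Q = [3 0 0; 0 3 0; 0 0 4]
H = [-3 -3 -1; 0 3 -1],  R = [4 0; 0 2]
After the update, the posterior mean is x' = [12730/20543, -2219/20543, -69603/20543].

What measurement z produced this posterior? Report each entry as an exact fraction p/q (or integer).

z = [2, 3]

x̄ = F·x = [-2, 11, -6]
P̄ = F·P·Fᵀ + Q = [25 -26 -2; -26 68 -12; -2 -12 18]
S = H·P̄·Hᵀ + R = [307 -366; -366 704]
K = P̄·Hᵀ·S⁻¹ = [-6074/20543 -10751/41086; -300/20543 6147/20543; -717/20543 -3897/41086]
x' − x̄ = [53816/20543, -228192/20543, 53655/20543] = K·y
y = (KᵀK)⁻¹·Kᵀ·(x' − x̄) = [23, -36]
z = y + H·x̄ = [23, -36] + [-21, 39] = [2, 3]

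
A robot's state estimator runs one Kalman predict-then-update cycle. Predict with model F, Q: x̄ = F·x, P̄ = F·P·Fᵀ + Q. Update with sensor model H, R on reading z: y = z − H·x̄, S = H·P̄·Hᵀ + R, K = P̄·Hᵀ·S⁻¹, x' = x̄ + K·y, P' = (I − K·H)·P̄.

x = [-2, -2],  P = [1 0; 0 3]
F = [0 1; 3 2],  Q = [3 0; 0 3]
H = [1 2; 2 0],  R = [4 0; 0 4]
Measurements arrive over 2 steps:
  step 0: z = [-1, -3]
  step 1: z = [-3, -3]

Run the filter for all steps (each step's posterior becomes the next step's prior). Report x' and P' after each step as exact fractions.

step 0: x̄ = F·x = [-2, -10]
step 0: P̄ = F·P·Fᵀ + Q = [6 6; 6 24]
step 0: y = z − H·x̄ = [21, 1]
step 0: S = H·P̄·Hᵀ + R = [130 36; 36 28]
step 0: K = P̄·Hᵀ·S⁻¹ = [9/293 114/293; 135/293 -48/293]
step 0: x' = x̄ + K·y = [-283/293, -143/293]
step 0: P' = (I − K·H)·P̄ = [228/293 -96/293; -96/293 318/293]
step 1: x̄ = F·x = [-143/293, -1135/293]
step 1: P̄ = F·P·Fᵀ + Q = [1197/293 348/293; 348/293 3051/293]
step 1: y = z − H·x̄ = [1534/293, -593/293]
step 1: S = H·P̄·Hᵀ + R = [15965/293 3786/293; 3786/293 5960/293]
step 1: K = P̄·Hᵀ·S⁻¹ = [1893/68957 26496/68957; 30552/68957 -11355/68957]
step 1: x' = x̄ + K·y = [-77369/68957, -84184/68957]
step 1: P' = (I − K·H)·P̄ = [52992/68957 -22710/68957; -22710/68957 72459/68957]

step 0: x' = [-283/293, -143/293], P' = [228/293 -96/293; -96/293 318/293]
step 1: x' = [-77369/68957, -84184/68957], P' = [52992/68957 -22710/68957; -22710/68957 72459/68957]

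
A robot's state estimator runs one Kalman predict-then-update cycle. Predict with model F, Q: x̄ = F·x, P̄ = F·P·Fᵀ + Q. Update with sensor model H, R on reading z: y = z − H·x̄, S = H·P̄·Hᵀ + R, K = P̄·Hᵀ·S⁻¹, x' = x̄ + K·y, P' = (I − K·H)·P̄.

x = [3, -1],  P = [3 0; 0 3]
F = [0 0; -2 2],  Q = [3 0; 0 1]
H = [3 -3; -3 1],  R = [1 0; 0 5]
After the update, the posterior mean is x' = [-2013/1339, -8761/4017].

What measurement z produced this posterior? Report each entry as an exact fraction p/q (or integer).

x̄ = F·x = [0, -8]
P̄ = F·P·Fᵀ + Q = [3 0; 0 25]
S = H·P̄·Hᵀ + R = [253 -102; -102 57]
K = P̄·Hᵀ·S⁻¹ = [-135/1339 -453/1339; -575/1339 -1325/4017]
x' − x̄ = [-2013/1339, 23375/4017] = K·y
y = (KᵀK)⁻¹·Kᵀ·(x' − x̄) = [-22, 11]
z = y + H·x̄ = [-22, 11] + [24, -8] = [2, 3]

z = [2, 3]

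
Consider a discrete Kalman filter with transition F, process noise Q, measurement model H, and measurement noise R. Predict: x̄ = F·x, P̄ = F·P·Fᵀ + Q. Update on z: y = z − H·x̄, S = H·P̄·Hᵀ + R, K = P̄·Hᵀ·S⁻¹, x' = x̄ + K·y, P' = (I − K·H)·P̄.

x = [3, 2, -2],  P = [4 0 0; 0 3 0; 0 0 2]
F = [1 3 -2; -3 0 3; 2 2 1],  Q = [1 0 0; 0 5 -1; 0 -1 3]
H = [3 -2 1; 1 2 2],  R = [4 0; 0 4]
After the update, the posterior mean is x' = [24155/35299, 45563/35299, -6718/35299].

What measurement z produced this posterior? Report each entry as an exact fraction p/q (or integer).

x̄ = F·x = [13, -15, 8]
P̄ = F·P·Fᵀ + Q = [40 -24 22; -24 59 -19; 22 -19 33]
S = H·P̄·Hᵀ + R = [1129 46; 46 252]
K = P̄·Hᵀ·S⁻¹ = [5778/35299 3988/35299; -13811/70598 36419/141196; 4028/35299 12537/70598]
x' − x̄ = [-434732/35299, 575048/35299, -289110/35299] = K·y
y = (KᵀK)⁻¹·Kᵀ·(x' − x̄) = [-78, 4]
z = y + H·x̄ = [-78, 4] + [77, -1] = [-1, 3]

z = [-1, 3]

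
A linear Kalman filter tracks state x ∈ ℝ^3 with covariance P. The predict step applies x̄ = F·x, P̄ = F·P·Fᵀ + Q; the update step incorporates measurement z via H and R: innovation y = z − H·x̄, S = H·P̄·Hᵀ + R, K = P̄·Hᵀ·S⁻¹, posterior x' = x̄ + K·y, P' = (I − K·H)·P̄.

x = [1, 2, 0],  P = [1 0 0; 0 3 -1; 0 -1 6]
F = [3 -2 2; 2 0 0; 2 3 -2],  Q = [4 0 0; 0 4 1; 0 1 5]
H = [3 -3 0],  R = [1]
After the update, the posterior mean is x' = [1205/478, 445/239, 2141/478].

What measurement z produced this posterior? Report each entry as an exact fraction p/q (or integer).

x̄ = F·x = [-1, 2, 8]
P̄ = F·P·Fᵀ + Q = [57 6 -46; 6 8 5; -46 5 72]
S = H·P̄·Hᵀ + R = [478]
K = P̄·Hᵀ·S⁻¹ = [153/478; -3/239; -153/478]
x' − x̄ = [1683/478, -33/239, -1683/478] = K·y
y = (KᵀK)⁻¹·Kᵀ·(x' − x̄) = [11]
z = y + H·x̄ = [11] + [-9] = [2]

z = [2]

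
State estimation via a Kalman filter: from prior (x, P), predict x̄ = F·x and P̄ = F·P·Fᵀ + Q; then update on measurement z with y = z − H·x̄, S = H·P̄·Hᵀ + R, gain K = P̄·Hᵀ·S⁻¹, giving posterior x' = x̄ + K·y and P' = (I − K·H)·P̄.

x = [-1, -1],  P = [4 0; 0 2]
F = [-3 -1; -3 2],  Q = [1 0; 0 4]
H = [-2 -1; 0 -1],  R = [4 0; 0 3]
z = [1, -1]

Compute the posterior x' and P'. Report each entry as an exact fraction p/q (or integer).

x̄ = F·x = [4, 1]
P̄ = F·P·Fᵀ + Q = [39 32; 32 48]
y = z − H·x̄ = [10, 0]
S = H·P̄·Hᵀ + R = [336 112; 112 51]
K = P̄·Hᵀ·S⁻¹ = [-1013/2296 14/41; -3/41 -32/41]
x' = x̄ + K·y = [-473/1148, 11/41]
P' = (I − K·H)·P̄ = [1601/1148 -42/41; -42/41 96/41]

x' = [-473/1148, 11/41]
P' = [1601/1148 -42/41; -42/41 96/41]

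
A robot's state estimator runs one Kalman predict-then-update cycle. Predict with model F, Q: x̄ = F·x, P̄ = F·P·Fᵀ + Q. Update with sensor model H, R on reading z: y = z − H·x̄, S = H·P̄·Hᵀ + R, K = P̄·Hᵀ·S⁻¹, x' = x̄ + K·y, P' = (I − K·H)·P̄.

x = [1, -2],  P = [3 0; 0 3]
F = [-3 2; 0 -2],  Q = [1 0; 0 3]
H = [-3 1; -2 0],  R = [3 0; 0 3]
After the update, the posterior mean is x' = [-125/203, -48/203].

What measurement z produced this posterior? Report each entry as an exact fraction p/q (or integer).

x̄ = F·x = [-7, 4]
P̄ = F·P·Fᵀ + Q = [40 -12; -12 15]
S = H·P̄·Hᵀ + R = [450 264; 264 163]
K = P̄·Hᵀ·S⁻¹ = [-22/203 -64/203; 659/1218 -148/203]
x' − x̄ = [1296/203, -860/203] = K·y
y = (KᵀK)⁻¹·Kᵀ·(x' − x̄) = [-24, -12]
z = y + H·x̄ = [-24, -12] + [25, 14] = [1, 2]

z = [1, 2]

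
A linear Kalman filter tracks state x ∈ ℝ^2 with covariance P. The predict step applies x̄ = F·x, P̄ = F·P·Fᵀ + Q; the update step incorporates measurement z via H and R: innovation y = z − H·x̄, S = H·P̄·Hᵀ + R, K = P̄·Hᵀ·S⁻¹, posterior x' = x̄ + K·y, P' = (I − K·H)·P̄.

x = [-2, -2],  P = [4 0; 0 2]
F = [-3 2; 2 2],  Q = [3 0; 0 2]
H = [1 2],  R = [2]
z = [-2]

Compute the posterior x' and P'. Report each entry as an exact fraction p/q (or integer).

x̄ = F·x = [2, -8]
P̄ = F·P·Fᵀ + Q = [47 -16; -16 26]
y = z − H·x̄ = [12]
S = H·P̄·Hᵀ + R = [89]
K = P̄·Hᵀ·S⁻¹ = [15/89; 36/89]
x' = x̄ + K·y = [358/89, -280/89]
P' = (I − K·H)·P̄ = [3958/89 -1964/89; -1964/89 1018/89]

x' = [358/89, -280/89]
P' = [3958/89 -1964/89; -1964/89 1018/89]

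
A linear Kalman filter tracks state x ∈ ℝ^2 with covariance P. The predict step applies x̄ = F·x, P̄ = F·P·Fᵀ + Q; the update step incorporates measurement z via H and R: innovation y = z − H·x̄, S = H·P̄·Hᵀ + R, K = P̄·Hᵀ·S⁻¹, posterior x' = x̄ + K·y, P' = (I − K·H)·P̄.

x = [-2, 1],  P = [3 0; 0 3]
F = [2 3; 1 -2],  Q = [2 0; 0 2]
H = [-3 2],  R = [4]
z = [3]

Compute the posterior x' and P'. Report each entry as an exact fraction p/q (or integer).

x' = [-587/195, -356/117]
P' = [264/65 218/39; 218/39 1009/117]

x̄ = F·x = [-1, -4]
P̄ = F·P·Fᵀ + Q = [41 -12; -12 17]
y = z − H·x̄ = [8]
S = H·P̄·Hᵀ + R = [585]
K = P̄·Hᵀ·S⁻¹ = [-49/195; 14/117]
x' = x̄ + K·y = [-587/195, -356/117]
P' = (I − K·H)·P̄ = [264/65 218/39; 218/39 1009/117]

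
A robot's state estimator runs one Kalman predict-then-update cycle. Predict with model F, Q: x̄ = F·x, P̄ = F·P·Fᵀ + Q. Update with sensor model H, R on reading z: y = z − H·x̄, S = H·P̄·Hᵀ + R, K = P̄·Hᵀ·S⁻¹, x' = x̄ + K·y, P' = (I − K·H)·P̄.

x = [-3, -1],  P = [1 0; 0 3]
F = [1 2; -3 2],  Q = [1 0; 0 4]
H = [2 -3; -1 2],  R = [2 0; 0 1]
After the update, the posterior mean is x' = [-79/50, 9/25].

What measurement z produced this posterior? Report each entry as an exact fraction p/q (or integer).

z = [-3, 3]

x̄ = F·x = [-5, 7]
P̄ = F·P·Fᵀ + Q = [14 9; 9 25]
S = H·P̄·Hᵀ + R = [175 -115; -115 79]
K = P̄·Hᵀ·S⁻¹ = [539/600 163/120; 53/150 31/30]
x' − x̄ = [171/50, -166/25] = K·y
y = (KᵀK)⁻¹·Kᵀ·(x' − x̄) = [28, -16]
z = y + H·x̄ = [28, -16] + [-31, 19] = [-3, 3]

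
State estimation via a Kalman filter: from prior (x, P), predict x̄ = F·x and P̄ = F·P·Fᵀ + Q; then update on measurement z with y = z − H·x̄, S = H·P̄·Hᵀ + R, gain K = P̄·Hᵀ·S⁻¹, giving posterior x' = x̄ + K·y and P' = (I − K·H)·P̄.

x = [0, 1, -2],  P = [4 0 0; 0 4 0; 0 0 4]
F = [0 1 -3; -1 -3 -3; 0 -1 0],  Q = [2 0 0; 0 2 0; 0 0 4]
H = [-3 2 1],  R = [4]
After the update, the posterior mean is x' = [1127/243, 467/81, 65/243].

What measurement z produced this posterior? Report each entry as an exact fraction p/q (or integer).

x̄ = F·x = [7, 3, -1]
P̄ = F·P·Fᵀ + Q = [42 24 -4; 24 78 12; -4 12 8]
S = H·P̄·Hᵀ + R = [486]
K = P̄·Hᵀ·S⁻¹ = [-41/243; 16/81; 22/243]
x' − x̄ = [-574/243, 224/81, 308/243] = K·y
y = (KᵀK)⁻¹·Kᵀ·(x' − x̄) = [14]
z = y + H·x̄ = [14] + [-16] = [-2]

z = [-2]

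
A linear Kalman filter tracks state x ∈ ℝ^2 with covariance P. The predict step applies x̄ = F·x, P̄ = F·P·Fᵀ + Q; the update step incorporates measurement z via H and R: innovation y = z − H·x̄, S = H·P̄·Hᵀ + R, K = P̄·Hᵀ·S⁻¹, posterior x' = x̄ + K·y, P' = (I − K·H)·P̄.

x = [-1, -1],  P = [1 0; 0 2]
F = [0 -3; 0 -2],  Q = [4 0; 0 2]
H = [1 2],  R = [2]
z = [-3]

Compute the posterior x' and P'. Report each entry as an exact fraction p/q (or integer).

x̄ = F·x = [3, 2]
P̄ = F·P·Fᵀ + Q = [22 12; 12 10]
y = z − H·x̄ = [-10]
S = H·P̄·Hᵀ + R = [112]
K = P̄·Hᵀ·S⁻¹ = [23/56; 2/7]
x' = x̄ + K·y = [-31/28, -6/7]
P' = (I − K·H)·P̄ = [87/28 -8/7; -8/7 6/7]

x' = [-31/28, -6/7]
P' = [87/28 -8/7; -8/7 6/7]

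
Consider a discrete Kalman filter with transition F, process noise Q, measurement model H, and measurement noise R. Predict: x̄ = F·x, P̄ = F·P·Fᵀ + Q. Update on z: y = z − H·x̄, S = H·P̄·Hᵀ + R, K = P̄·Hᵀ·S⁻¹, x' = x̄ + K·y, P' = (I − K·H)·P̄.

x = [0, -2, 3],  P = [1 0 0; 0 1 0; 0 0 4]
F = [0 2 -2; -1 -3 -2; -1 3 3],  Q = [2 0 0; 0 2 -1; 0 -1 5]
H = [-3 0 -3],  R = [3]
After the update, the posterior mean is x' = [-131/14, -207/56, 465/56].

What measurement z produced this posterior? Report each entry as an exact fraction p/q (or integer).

x̄ = F·x = [-10, 0, 3]
P̄ = F·P·Fᵀ + Q = [22 10 -18; 10 28 -33; -18 -33 51]
S = H·P̄·Hᵀ + R = [336]
K = P̄·Hᵀ·S⁻¹ = [-1/28; 23/112; -33/112]
x' − x̄ = [9/14, -207/56, 297/56] = K·y
y = (KᵀK)⁻¹·Kᵀ·(x' − x̄) = [-18]
z = y + H·x̄ = [-18] + [21] = [3]

z = [3]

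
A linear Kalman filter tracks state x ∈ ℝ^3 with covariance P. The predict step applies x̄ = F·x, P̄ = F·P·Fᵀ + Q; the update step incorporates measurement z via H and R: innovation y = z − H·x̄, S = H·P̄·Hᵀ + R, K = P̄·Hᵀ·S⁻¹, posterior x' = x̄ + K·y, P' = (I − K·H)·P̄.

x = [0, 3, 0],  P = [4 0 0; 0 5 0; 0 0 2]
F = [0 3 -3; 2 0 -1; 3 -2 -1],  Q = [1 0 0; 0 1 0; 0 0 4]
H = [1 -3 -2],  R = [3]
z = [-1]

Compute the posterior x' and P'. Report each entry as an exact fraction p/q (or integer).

x' = [257/39, 103/39, -8/39]
P' = [23038/429 7415/429 326/429; 7415/429 5693/858 -485/429; 326/429 -485/429 1060/429]

x̄ = F·x = [9, 0, -6]
P̄ = F·P·Fᵀ + Q = [64 6 -24; 6 19 26; -24 26 62]
y = z − H·x̄ = [-22]
S = H·P̄·Hᵀ + R = [858]
K = P̄·Hᵀ·S⁻¹ = [47/429; -103/858; -113/429]
x' = x̄ + K·y = [257/39, 103/39, -8/39]
P' = (I − K·H)·P̄ = [23038/429 7415/429 326/429; 7415/429 5693/858 -485/429; 326/429 -485/429 1060/429]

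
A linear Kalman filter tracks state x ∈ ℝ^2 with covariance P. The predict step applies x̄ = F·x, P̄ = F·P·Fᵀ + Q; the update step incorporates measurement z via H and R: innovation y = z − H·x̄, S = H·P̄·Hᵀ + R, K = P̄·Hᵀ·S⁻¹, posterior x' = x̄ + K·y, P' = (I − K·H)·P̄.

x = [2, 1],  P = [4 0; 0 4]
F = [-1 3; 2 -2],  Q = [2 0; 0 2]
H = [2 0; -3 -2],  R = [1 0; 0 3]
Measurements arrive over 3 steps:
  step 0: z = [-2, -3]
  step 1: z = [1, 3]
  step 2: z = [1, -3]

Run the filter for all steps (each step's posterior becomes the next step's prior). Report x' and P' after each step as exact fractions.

step 0: x' = [-787/789, 798/263], P' = [1742/7101 -280/789; -280/789 318/263]
step 1: x' = [4532965/7441369, -16677738/7441369], P' = [1761062/7441369 -2379552/7441369; -2379552/7441369 7766274/7441369]
step 2: x' = [204417313/532944697, 5743738470/6928281061], P' = [125776134/532944697 -169724928/532944697; -169724928/532944697 7212429786/6928281061]

step 0: x̄ = F·x = [1, 2]
step 0: P̄ = F·P·Fᵀ + Q = [42 -32; -32 34]
step 0: y = z − H·x̄ = [-4, 4]
step 0: S = H·P̄·Hᵀ + R = [169 -124; -124 133]
step 0: K = P̄·Hᵀ·S⁻¹ = [3484/7101 -62/7101; -560/789 -356/789]
step 0: x' = x̄ + K·y = [-787/789, 798/263]
step 0: P' = (I − K·H)·P̄ = [1742/7101 -280/789; -280/789 318/263]
step 1: x̄ = F·x = [7969/789, -6362/789]
step 1: P̄ = F·P·Fᵀ + Q = [108338/7101 -75160/7101; -75160/7101 75674/7101]
step 1: y = z − H·x̄ = [-15149/789, 13550/789]
step 1: S = H·P̄·Hᵀ + R = [440453/7101 -349388/7101; -349388/7101 397121/7101]
step 1: K = P̄·Hᵀ·S⁻¹ = [3522124/7441369 -13438/572413; -4759104/7441369 -215228/572413]
step 1: x' = x̄ + K·y = [4532965/7441369, -16677738/7441369]
step 1: P' = (I − K·H)·P̄ = [1761062/7441369 -2379552/7441369; -2379552/7441369 7766274/7441369]
step 2: x̄ = F·x = [-54566179/7441369, 42421406/7441369]
step 2: P̄ = F·P·Fᵀ + Q = [100817578/7441369 -69156184/7441369; -69156184/7441369 72028498/7441369]
step 2: y = z − H·x̄ = [116573727/7441369, -7783064/572413]
step 2: S = H·P̄·Hᵀ + R = [410711681/7441369 -25252364/572413; -25252364/572413 29840161/572413]
step 2: K = P̄·Hᵀ·S⁻¹ = [251552268/532944697 -12626182/532944697; -339449856/532944697 -2601862460/6928281061]
step 2: x' = x̄ + K·y = [204417313/532944697, 5743738470/6928281061]
step 2: P' = (I − K·H)·P̄ = [125776134/532944697 -169724928/532944697; -169724928/532944697 7212429786/6928281061]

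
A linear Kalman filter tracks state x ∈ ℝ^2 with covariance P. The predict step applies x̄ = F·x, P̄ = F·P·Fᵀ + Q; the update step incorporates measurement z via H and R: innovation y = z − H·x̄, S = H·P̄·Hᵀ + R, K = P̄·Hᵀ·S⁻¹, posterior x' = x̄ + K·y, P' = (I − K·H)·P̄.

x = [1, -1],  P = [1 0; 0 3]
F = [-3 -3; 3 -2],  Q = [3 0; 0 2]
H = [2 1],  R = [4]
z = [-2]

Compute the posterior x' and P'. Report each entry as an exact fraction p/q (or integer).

x' = [-203/73, 808/219]
P' = [324/73 -532/73; -532/73 3356/219]

x̄ = F·x = [0, 5]
P̄ = F·P·Fᵀ + Q = [39 9; 9 23]
y = z − H·x̄ = [-7]
S = H·P̄·Hᵀ + R = [219]
K = P̄·Hᵀ·S⁻¹ = [29/73; 41/219]
x' = x̄ + K·y = [-203/73, 808/219]
P' = (I − K·H)·P̄ = [324/73 -532/73; -532/73 3356/219]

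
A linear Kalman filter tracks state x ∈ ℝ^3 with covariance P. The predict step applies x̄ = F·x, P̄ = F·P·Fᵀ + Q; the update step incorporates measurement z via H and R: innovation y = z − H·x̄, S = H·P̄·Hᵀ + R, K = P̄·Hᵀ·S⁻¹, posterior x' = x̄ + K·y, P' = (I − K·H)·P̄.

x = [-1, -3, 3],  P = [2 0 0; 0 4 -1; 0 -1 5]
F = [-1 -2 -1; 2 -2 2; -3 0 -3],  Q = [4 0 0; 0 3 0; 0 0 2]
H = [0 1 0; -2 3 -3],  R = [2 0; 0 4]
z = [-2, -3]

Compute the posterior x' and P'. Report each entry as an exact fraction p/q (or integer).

x' = [-11391/33203, -40164/33203, 2181/33203]
P' = [182948/33203 64934/33203 -49422/33203; 64934/33203 57718/33203 13626/33203; -49422/33203 13626/33203 55354/33203]

x̄ = F·x = [4, 10, -6]
P̄ = F·P·Fᵀ + Q = [23 4 15; 4 55 -48; 15 -48 65]
y = z − H·x̄ = [-12, -43]
S = H·P̄·Hᵀ + R = [57 301; 301 2172]
K = P̄·Hᵀ·S⁻¹ = [32467/33203 -5707/33203; 28859/33203 602/33203; 6813/33203 -6585/33203]
x' = x̄ + K·y = [-11391/33203, -40164/33203, 2181/33203]
P' = (I − K·H)·P̄ = [182948/33203 64934/33203 -49422/33203; 64934/33203 57718/33203 13626/33203; -49422/33203 13626/33203 55354/33203]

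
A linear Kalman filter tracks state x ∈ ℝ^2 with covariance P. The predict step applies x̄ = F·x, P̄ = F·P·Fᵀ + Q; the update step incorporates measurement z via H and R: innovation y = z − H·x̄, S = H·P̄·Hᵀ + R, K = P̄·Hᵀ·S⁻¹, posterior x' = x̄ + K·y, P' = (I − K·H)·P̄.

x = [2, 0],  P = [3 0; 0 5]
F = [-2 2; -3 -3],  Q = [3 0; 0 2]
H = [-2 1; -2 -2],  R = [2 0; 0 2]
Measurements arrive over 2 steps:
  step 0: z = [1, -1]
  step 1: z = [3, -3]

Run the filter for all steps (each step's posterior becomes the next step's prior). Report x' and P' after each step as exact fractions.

step 0: x' = [-4353/22316, 14117/22316], P' = [3075/11158 -1229/11158; -1229/11158 4929/11158]
step 1: x' = [-366594/951851, 1692115/951851], P' = [1266567/4759255 -487622/4759255; -487622/4759255 1978222/4759255]

step 0: x̄ = F·x = [-4, -6]
step 0: P̄ = F·P·Fᵀ + Q = [35 -12; -12 74]
step 0: y = z − H·x̄ = [-1, -21]
step 0: S = H·P̄·Hᵀ + R = [264 -32; -32 342]
step 0: K = P̄·Hᵀ·S⁻¹ = [-7379/22316 -923/5579; 7387/22316 -1850/5579]
step 0: x' = x̄ + K·y = [-4353/22316, 14117/22316]
step 0: P' = (I − K·H)·P̄ = [3075/11158 -1229/11158; -1229/11158 4929/11158]
step 1: x̄ = F·x = [9235/5579, -7323/5579]
step 1: P̄ = F·P·Fᵀ + Q = [37661/5579 -5562/5579; -5562/5579 36115/5579]
step 1: y = z − H·x̄ = [42530/5579, -12913/5579]
step 1: S = H·P̄·Hᵀ + R = [220165/5579 67290/5579; 67290/5579 261766/5579]
step 1: K = P̄·Hᵀ·S⁻¹ = [-1510378/4759255 -155789/951851; 1476733/4759255 -298120/951851]
step 1: x' = x̄ + K·y = [-366594/951851, 1692115/951851]
step 1: P' = (I − K·H)·P̄ = [1266567/4759255 -487622/4759255; -487622/4759255 1978222/4759255]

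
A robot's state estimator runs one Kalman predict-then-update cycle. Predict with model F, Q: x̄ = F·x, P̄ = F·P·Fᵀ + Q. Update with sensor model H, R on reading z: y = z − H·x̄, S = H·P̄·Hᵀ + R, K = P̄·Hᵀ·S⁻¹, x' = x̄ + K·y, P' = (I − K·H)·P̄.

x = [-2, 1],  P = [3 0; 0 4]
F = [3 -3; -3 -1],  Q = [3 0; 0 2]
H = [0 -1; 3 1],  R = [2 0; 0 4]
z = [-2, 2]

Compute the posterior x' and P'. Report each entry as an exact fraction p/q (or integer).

x' = [-1962/18791, 40252/18791]
P' = [12246/18791 -11838/18791; -11838/18791 35418/18791]

x̄ = F·x = [-9, 5]
P̄ = F·P·Fᵀ + Q = [66 -15; -15 33]
y = z − H·x̄ = [3, 24]
S = H·P̄·Hᵀ + R = [35 12; 12 541]
K = P̄·Hᵀ·S⁻¹ = [5919/18791 6225/18791; -17709/18791 -24/18791]
x' = x̄ + K·y = [-1962/18791, 40252/18791]
P' = (I − K·H)·P̄ = [12246/18791 -11838/18791; -11838/18791 35418/18791]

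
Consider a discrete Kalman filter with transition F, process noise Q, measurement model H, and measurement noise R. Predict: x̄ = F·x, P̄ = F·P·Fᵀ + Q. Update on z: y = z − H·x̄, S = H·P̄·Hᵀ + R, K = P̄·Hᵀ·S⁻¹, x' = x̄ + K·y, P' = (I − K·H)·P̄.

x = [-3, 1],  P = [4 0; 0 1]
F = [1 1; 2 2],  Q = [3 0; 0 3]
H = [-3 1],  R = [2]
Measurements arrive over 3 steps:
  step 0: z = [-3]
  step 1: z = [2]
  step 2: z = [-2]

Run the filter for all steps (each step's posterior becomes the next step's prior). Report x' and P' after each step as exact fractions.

step 0: x' = [-4/37, -113/37], P' = [100/37 272/37; 272/37 802/37]
step 1: x' = [-6249/2630, -13401/2630], P' = [25137/2630 71853/2630; 71853/2630 209997/2630]
step 2: x' = [35307/46300, 18303/46300], P' = [647973/46300 1863417/46300; 1863417/46300 5440293/46300]

step 0: x̄ = F·x = [-2, -4]
step 0: P̄ = F·P·Fᵀ + Q = [8 10; 10 23]
step 0: y = z − H·x̄ = [-5]
step 0: S = H·P̄·Hᵀ + R = [37]
step 0: K = P̄·Hᵀ·S⁻¹ = [-14/37; -7/37]
step 0: x' = x̄ + K·y = [-4/37, -113/37]
step 0: P' = (I − K·H)·P̄ = [100/37 272/37; 272/37 802/37]
step 1: x̄ = F·x = [-117/37, -234/37]
step 1: P̄ = F·P·Fᵀ + Q = [1557/37 2892/37; 2892/37 5895/37]
step 1: y = z − H·x̄ = [-43/37]
step 1: S = H·P̄·Hᵀ + R = [2630/37]
step 1: K = P̄·Hᵀ·S⁻¹ = [-1779/2630; -2781/2630]
step 1: x' = x̄ + K·y = [-6249/2630, -13401/2630]
step 1: P' = (I − K·H)·P̄ = [25137/2630 71853/2630; 71853/2630 209997/2630]
step 2: x̄ = F·x = [-1965/263, -3930/263]
step 2: P̄ = F·P·Fᵀ + Q = [38673/263 75768/263; 75768/263 152325/263]
step 2: y = z − H·x̄ = [-2491/263]
step 2: S = H·P̄·Hᵀ + R = [46300/263]
step 2: K = P̄·Hᵀ·S⁻¹ = [-40251/46300; -74979/46300]
step 2: x' = x̄ + K·y = [35307/46300, 18303/46300]
step 2: P' = (I − K·H)·P̄ = [647973/46300 1863417/46300; 1863417/46300 5440293/46300]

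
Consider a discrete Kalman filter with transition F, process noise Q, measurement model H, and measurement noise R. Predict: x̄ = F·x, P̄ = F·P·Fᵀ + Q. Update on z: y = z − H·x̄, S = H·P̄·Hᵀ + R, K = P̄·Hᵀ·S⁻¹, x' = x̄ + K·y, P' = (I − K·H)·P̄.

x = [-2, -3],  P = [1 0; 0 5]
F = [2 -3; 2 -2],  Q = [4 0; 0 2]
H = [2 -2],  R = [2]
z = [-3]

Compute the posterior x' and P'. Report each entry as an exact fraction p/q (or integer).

x̄ = F·x = [5, 2]
P̄ = F·P·Fᵀ + Q = [53 34; 34 26]
y = z − H·x̄ = [-9]
S = H·P̄·Hᵀ + R = [46]
K = P̄·Hᵀ·S⁻¹ = [19/23; 8/23]
x' = x̄ + K·y = [-56/23, -26/23]
P' = (I − K·H)·P̄ = [497/23 478/23; 478/23 470/23]

x' = [-56/23, -26/23]
P' = [497/23 478/23; 478/23 470/23]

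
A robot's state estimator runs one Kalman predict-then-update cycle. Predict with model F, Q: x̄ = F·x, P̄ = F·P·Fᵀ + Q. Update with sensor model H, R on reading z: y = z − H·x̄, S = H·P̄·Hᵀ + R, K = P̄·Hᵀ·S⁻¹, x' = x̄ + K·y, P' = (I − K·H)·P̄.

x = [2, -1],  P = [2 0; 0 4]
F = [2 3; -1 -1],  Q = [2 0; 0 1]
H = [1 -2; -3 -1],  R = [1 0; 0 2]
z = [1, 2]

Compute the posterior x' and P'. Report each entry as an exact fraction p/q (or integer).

x' = [-1583/3837, -2629/3837]
P' = [686/3837 34/3837; 34/3837 740/3837]

x̄ = F·x = [1, -1]
P̄ = F·P·Fᵀ + Q = [46 -16; -16 7]
y = z − H·x̄ = [-2, 4]
S = H·P̄·Hᵀ + R = [139 -204; -204 327]
K = P̄·Hᵀ·S⁻¹ = [206/1279 -1046/3837; -482/1279 -421/3837]
x' = x̄ + K·y = [-1583/3837, -2629/3837]
P' = (I − K·H)·P̄ = [686/3837 34/3837; 34/3837 740/3837]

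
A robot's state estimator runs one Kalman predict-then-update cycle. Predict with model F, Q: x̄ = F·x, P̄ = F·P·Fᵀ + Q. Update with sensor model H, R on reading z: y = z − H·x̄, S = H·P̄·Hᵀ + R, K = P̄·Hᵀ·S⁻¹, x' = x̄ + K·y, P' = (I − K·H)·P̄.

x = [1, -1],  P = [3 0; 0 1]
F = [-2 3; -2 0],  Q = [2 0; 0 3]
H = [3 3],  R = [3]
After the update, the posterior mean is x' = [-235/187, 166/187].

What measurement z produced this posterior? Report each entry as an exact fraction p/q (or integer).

z = [-1]

x̄ = F·x = [-5, -2]
P̄ = F·P·Fᵀ + Q = [23 12; 12 15]
S = H·P̄·Hᵀ + R = [561]
K = P̄·Hᵀ·S⁻¹ = [35/187; 27/187]
x' − x̄ = [700/187, 540/187] = K·y
y = (KᵀK)⁻¹·Kᵀ·(x' − x̄) = [20]
z = y + H·x̄ = [20] + [-21] = [-1]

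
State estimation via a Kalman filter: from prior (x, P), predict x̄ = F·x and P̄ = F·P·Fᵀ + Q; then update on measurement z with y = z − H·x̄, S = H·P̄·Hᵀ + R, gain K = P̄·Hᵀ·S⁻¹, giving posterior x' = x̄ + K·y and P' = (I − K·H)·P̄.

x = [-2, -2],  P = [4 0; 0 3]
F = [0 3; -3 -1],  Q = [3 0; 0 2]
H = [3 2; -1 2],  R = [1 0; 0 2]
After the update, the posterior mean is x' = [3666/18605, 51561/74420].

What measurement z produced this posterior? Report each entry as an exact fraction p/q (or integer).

x̄ = F·x = [-6, 8]
P̄ = F·P·Fᵀ + Q = [30 -9; -9 41]
S = H·P̄·Hᵀ + R = [327 38; 38 232]
K = P̄·Hᵀ·S⁻¹ = [4632/18605 -4608/18605; 4651/37210 27667/74420]
x' − x̄ = [115296/18605, -543799/74420] = K·y
y = (KᵀK)⁻¹·Kᵀ·(x' − x̄) = [4, -21]
z = y + H·x̄ = [4, -21] + [-2, 22] = [2, 1]

z = [2, 1]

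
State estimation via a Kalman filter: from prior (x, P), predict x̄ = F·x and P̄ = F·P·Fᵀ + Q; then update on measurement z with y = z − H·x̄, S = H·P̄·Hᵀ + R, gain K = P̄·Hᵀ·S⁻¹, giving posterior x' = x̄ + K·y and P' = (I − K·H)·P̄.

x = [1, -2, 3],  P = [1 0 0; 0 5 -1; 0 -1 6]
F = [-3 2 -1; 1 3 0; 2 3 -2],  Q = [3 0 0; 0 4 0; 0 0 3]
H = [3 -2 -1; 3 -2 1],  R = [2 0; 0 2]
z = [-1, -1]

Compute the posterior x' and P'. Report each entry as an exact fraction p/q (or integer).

x' = [-17815/18962, -869/998, -1753/18962]
P' = [134337/18962 10477/998 7899/18962; 10477/998 15771/998 623/998; 7899/18962 623/998 18743/18962]

x̄ = F·x = [-10, -5, -10]
P̄ = F·P·Fᵀ + Q = [42 30 43; 30 50 53; 43 53 88]
y = z − H·x̄ = [9, 29]
S = H·P̄·Hᵀ + R = [262 130; 130 354]
K = P̄·Hᵀ·S⁻¹ = [-1507/18962 3196/9481; -367/998 128/499; -4680/9481 9383/18962]
x' = x̄ + K·y = [-17815/18962, -869/998, -1753/18962]
P' = (I − K·H)·P̄ = [134337/18962 10477/998 7899/18962; 10477/998 15771/998 623/998; 7899/18962 623/998 18743/18962]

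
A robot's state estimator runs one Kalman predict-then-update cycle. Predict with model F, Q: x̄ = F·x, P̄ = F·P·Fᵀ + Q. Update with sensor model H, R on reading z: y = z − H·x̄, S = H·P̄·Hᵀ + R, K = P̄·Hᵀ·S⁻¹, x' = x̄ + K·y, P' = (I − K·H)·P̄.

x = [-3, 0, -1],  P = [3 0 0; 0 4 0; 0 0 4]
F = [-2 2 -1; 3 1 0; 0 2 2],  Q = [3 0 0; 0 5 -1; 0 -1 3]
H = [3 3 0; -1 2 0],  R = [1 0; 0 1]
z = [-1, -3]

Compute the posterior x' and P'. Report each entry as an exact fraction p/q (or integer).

x̄ = F·x = [7, -9, -2]
P̄ = F·P·Fᵀ + Q = [35 -10 8; -10 36 7; 8 7 35]
y = z − H·x̄ = [5, 22]
S = H·P̄·Hᵀ + R = [460 81; 81 220]
K = P̄·Hᵀ·S⁻¹ = [20955/94639 -31375/94639; 10518/94639 31402/94639; 9414/94639 -885/94639]
x' = x̄ + K·y = [76998/94639, -108317/94639, -161678/94639]
P' = (I − K·H)·P̄ = [15115/94639 -8130/94639 2387/94639; -8130/94639 11636/94639 751/94639; 2387/94639 751/94639 2894045/94639]

x' = [76998/94639, -108317/94639, -161678/94639]
P' = [15115/94639 -8130/94639 2387/94639; -8130/94639 11636/94639 751/94639; 2387/94639 751/94639 2894045/94639]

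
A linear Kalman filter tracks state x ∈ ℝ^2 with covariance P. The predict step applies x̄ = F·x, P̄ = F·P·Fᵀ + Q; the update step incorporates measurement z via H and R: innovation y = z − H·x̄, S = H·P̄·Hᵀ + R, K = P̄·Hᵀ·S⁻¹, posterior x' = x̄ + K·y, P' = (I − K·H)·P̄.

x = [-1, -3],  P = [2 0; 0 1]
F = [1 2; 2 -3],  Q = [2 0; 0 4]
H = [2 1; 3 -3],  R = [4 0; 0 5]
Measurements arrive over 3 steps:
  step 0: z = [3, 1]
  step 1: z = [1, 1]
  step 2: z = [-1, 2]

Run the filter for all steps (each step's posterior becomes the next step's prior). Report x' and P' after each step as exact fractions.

step 0: x' = [10589/14717, 9345/14717], P' = [6884/14717 4224/14717; 4224/14717 9604/14717]
step 1: x' = [9140647/16363291, 2970785/16363291], P' = [7159682/16363291 4051592/16363291; 4051592/16363291 9764072/16363291]
step 2: x' = [634276217/8502037359, -1581083543/2834012453], P' = [3705299618/8502037359 699440886/2834012453; 699440886/2834012453 1689790626/2834012453]

step 0: x̄ = F·x = [-7, 7]
step 0: P̄ = F·P·Fᵀ + Q = [8 -2; -2 21]
step 0: y = z − H·x̄ = [10, 43]
step 0: S = H·P̄·Hᵀ + R = [49 -9; -9 302]
step 0: K = P̄·Hᵀ·S⁻¹ = [4498/14717 1596/14717; 4513/14717 -3228/14717]
step 0: x' = x̄ + K·y = [10589/14717, 9345/14717]
step 0: P' = (I − K·H)·P̄ = [6884/14717 4224/14717; 4224/14717 9604/14717]
step 1: x̄ = F·x = [29279/14717, -6857/14717]
step 1: P̄ = F·P·Fᵀ + Q = [91630/14717 -39632/14717; -39632/14717 122152/14717]
step 1: y = z − H·x̄ = [-36984/14717, -93691/14717]
step 1: S = H·P̄·Hᵀ + R = [389012/14717 302220/14717; 302220/14717 2710999/14717]
step 1: K = P̄·Hᵀ·S⁻¹ = [4592739/16363291 1864854/16363291; 4466814/16363291 -3427488/16363291]
step 1: x' = x̄ + K·y = [9140647/16363291, 2970785/16363291]
step 1: P' = (I − K·H)·P̄ = [7159682/16363291 4051592/16363291; 4051592/16363291 9764072/16363291]
step 2: x̄ = F·x = [15082217/16363291, 9368939/16363291]
step 2: P̄ = F·P·Fᵀ + Q = [95148920/16363291 -40213476/16363291; -40213476/16363291 133349436/16363291]
step 2: y = z − H·x̄ = [-55896664/16363291, 15586748/16363291]
step 2: S = H·P̄·Hᵀ + R = [418544376/16363291 291485640/16363291; 291485640/16363291 2862144227/16363291]
step 2: K = P̄·Hᵀ·S⁻¹ = [4754460947/17004074718 321395392/2834012453; 1544336199/5668024906 -594209844/2834012453]
step 2: x' = x̄ + K·y = [634276217/8502037359, -1581083543/2834012453]
step 2: P' = (I − K·H)·P̄ = [3705299618/8502037359 699440886/2834012453; 699440886/2834012453 1689790626/2834012453]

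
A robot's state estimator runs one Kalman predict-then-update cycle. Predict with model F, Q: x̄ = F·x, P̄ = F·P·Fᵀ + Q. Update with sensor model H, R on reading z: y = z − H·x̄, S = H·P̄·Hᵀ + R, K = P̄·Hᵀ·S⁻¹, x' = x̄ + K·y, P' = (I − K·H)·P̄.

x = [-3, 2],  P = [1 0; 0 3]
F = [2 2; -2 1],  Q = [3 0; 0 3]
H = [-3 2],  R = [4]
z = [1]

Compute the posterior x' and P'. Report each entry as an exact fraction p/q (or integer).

x' = [731/191, 1234/191]
P' = [820/191 1124/191; 1124/191 1714/191]

x̄ = F·x = [-2, 8]
P̄ = F·P·Fᵀ + Q = [19 2; 2 10]
y = z − H·x̄ = [-21]
S = H·P̄·Hᵀ + R = [191]
K = P̄·Hᵀ·S⁻¹ = [-53/191; 14/191]
x' = x̄ + K·y = [731/191, 1234/191]
P' = (I − K·H)·P̄ = [820/191 1124/191; 1124/191 1714/191]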